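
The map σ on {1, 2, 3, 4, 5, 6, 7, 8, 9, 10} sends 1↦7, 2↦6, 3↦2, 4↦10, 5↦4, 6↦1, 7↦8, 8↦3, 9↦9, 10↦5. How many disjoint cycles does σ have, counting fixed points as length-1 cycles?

3

Cycle decomposition: (1 7 8 3 2 6) (4 10 5) (9).
3 cycles.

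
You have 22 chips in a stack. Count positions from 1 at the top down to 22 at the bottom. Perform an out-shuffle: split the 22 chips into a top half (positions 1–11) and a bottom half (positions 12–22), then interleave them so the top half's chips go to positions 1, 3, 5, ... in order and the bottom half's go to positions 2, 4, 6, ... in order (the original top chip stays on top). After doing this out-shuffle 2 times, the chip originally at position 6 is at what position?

21

Track the chip's position through each out-shuffle:
6 → 11 → 21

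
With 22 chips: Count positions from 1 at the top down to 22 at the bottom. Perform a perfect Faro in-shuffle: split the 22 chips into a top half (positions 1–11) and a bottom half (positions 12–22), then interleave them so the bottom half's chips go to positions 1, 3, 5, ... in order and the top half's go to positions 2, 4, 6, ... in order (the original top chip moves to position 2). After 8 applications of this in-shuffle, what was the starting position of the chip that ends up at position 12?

4

Work backwards from position 12, undoing one in-shuffle at a time:
12 ← 6 ← 3 ← 13 ← 18 ← 9 ← 16 ← 8 ← 4
So the chip now at position 12 started at position 4.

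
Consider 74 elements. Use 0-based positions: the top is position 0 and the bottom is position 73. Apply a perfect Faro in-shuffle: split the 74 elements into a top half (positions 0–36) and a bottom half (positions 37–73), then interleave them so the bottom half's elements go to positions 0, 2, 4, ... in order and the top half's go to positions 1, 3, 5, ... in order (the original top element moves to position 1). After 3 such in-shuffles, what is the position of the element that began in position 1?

15

Track the element's position through each in-shuffle:
1 → 3 → 7 → 15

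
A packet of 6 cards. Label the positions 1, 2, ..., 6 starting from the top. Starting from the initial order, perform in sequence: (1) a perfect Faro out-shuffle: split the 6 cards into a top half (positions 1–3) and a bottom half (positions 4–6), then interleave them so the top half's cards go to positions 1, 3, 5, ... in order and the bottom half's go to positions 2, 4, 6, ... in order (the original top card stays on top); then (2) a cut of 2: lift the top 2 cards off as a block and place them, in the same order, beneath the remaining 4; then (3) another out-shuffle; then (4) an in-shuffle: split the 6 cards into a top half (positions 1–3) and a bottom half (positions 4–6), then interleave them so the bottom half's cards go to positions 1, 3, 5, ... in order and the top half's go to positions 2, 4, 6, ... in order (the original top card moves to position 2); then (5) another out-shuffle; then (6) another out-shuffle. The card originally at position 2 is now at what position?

Track the card from position 2 forward through each operation:
  after op 1 (out-shuffle): 2 → 3
  after op 2 (cut 2): 3 → 1
  after op 3 (out-shuffle): 1 → 1
  after op 4 (in-shuffle): 1 → 2
  after op 5 (out-shuffle): 2 → 3
  after op 6 (out-shuffle): 3 → 5

5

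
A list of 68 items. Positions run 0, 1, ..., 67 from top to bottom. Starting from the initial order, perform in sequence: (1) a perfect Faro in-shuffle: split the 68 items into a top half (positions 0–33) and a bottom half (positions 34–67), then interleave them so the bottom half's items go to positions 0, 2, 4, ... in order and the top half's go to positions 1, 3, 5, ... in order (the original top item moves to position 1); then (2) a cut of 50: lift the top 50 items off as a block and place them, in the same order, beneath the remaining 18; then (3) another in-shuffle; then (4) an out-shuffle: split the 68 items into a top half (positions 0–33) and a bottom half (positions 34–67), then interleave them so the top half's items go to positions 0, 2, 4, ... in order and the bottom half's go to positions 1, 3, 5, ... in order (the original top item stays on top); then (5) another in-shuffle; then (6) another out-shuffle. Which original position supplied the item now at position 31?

45

Undo the operations in reverse order, starting from position 31:
  undo op 6 (out-shuffle, from bottom half): 31 ← 49
  undo op 5 (in-shuffle, from top half): 49 ← 24
  undo op 4 (out-shuffle, from top half): 24 ← 12
  undo op 3 (in-shuffle, from bottom half): 12 ← 40
  undo op 2 (cut 50): 40 ← 22
  undo op 1 (in-shuffle, from bottom half): 22 ← 45
So the item at position 31 came from original position 45.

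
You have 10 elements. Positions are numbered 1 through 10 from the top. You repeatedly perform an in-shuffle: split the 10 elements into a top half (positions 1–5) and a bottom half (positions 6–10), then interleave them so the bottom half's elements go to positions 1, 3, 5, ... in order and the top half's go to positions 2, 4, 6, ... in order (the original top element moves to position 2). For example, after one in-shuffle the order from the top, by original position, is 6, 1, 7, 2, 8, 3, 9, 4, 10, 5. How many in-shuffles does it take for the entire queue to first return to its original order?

10

The in-shuffle permutes the 10 positions with cycle lengths [10].
Every element is home exactly when every cycle has completed a whole number of laps, i.e. after lcm(10) = 10 in-shuffles.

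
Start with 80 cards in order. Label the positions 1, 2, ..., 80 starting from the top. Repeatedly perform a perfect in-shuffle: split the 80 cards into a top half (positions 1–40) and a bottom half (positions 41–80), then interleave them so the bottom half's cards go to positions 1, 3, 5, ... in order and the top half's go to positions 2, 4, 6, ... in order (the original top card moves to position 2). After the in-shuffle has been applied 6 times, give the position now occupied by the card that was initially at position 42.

Track the card's position through each in-shuffle:
42 → 3 → 6 → 12 → 24 → 48 → 15

15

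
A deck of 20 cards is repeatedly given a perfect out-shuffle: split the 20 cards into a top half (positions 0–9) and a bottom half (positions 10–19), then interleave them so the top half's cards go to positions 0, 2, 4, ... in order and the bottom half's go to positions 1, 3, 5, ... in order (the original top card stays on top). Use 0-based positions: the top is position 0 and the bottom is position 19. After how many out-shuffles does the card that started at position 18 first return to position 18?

18

Follow position 18 under repeated out-shuffles:
18 → 17 → 15 → 11 → 3 → 6 → 12 → 5 → 10 → 1 → 2 → 4 → 8 → 16 → 13 → 7 → 14 → 9 → 18
It first returns after 18 out-shuffles.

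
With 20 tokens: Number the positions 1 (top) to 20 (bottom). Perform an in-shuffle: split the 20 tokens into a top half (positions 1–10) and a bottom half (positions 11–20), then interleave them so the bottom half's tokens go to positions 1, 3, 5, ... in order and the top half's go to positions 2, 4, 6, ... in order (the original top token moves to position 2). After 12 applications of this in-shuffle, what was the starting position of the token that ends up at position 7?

7

Work backwards from position 7, undoing one in-shuffle at a time:
7 ← 14 ← 7 ← 14 ← 7 ← 14 ← 7 ← 14 ← 7 ← 14 ← 7 ← 14 ← 7
So the token now at position 7 started at position 7.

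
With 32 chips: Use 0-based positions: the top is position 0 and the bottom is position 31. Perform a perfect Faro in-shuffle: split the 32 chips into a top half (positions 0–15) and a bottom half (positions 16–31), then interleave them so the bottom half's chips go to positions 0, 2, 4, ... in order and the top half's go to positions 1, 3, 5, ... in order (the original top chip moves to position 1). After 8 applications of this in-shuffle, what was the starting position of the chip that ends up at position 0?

3

Work backwards from position 0, undoing one in-shuffle at a time:
0 ← 16 ← 24 ← 28 ← 30 ← 31 ← 15 ← 7 ← 3
So the chip now at position 0 started at position 3.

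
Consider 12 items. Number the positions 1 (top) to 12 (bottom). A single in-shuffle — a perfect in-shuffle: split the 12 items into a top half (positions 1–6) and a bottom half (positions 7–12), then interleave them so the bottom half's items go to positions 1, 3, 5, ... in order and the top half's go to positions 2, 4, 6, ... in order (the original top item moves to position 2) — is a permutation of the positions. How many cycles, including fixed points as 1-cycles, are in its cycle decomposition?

1

Trace each unvisited position around until it returns:
(1 2 4 8 3 6 ... len 12)
1 cycle in total.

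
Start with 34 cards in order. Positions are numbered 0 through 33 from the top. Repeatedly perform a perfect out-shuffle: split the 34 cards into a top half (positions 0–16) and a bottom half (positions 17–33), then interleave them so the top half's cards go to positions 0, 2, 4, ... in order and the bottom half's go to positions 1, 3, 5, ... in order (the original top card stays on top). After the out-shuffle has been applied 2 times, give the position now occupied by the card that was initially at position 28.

Track the card's position through each out-shuffle:
28 → 23 → 13

13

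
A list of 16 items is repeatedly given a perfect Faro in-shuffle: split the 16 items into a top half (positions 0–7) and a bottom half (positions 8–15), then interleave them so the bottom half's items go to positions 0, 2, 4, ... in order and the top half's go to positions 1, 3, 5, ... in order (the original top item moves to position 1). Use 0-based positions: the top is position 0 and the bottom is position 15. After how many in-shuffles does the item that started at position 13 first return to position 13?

8

Follow position 13 under repeated in-shuffles:
13 → 10 → 4 → 9 → 2 → 5 → 11 → 6 → 13
It first returns after 8 in-shuffles.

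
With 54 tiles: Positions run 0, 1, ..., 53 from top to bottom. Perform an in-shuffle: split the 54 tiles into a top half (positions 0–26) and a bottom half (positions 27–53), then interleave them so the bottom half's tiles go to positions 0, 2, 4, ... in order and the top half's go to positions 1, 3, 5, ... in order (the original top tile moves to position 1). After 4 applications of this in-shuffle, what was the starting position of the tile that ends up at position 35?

15

Work backwards from position 35, undoing one in-shuffle at a time:
35 ← 17 ← 8 ← 31 ← 15
So the tile now at position 35 started at position 15.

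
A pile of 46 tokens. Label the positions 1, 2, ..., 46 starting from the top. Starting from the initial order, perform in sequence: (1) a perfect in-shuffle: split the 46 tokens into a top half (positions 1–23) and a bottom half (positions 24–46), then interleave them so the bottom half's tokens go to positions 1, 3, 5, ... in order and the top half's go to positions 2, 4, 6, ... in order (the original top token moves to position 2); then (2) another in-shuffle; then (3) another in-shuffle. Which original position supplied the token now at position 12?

Undo the operations in reverse order, starting from position 12:
  undo op 3 (in-shuffle, from top half): 12 ← 6
  undo op 2 (in-shuffle, from top half): 6 ← 3
  undo op 1 (in-shuffle, from bottom half): 3 ← 25
So the token at position 12 came from original position 25.

25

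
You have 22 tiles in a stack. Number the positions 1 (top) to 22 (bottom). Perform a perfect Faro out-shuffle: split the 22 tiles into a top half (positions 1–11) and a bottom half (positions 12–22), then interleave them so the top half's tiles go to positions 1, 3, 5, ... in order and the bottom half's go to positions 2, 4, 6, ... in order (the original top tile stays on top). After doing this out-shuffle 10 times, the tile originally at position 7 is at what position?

13

Track the tile's position through each out-shuffle:
7 → 13 → 4 → 7 → 13 → 4 → 7 → 13 → 4 → 7 → 13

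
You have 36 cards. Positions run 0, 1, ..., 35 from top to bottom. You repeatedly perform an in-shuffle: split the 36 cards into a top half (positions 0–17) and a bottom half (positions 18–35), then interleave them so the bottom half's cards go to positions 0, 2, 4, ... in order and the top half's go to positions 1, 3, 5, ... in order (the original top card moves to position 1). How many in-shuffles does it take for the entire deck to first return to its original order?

36

The in-shuffle permutes the 36 positions with cycle lengths [36].
Every card is home exactly when every cycle has completed a whole number of laps, i.e. after lcm(36) = 36 in-shuffles.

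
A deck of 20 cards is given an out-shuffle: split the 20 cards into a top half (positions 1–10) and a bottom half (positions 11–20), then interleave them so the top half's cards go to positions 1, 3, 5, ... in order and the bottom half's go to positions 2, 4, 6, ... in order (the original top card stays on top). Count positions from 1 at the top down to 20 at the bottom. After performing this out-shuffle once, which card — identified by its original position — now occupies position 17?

9

Work backwards from position 17, undoing one out-shuffle at a time:
17 ← 9
So the card now at position 17 started at position 9.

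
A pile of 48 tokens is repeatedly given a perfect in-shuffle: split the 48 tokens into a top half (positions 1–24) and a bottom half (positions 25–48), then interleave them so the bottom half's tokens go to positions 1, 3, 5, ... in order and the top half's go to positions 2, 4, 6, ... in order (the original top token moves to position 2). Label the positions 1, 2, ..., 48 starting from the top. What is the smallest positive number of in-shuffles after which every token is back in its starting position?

21

The in-shuffle permutes the 48 positions with cycle lengths [3, 3, 21, 21].
Every token is home exactly when every cycle has completed a whole number of laps, i.e. after lcm(3, 21) = 21 in-shuffles.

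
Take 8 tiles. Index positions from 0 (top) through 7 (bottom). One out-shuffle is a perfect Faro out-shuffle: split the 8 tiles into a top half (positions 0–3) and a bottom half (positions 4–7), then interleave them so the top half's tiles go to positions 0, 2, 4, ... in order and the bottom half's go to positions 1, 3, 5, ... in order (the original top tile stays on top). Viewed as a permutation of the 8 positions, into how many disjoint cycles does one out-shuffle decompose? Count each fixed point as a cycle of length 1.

Trace each unvisited position around until it returns:
(0) (1 2 4) (3 6 5) (7)
4 cycles in total.

4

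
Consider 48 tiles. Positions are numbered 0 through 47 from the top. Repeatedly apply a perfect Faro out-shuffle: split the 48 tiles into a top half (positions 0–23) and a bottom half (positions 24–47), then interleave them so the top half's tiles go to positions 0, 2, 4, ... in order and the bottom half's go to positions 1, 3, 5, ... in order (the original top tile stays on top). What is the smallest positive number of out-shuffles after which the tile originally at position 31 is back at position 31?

Follow position 31 under repeated out-shuffles:
31 → 15 → 30 → 13 → 26 → 5 → 10 → 20 → ... → 31 (length 23)
It first returns after 23 out-shuffles.

23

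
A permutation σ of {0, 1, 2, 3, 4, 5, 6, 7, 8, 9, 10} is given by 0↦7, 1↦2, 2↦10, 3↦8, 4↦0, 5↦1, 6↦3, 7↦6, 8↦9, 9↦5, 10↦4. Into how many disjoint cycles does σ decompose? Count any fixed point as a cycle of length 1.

1

Cycle decomposition: (0 7 6 3 8 9 5 1 2 10 4).
1 cycle.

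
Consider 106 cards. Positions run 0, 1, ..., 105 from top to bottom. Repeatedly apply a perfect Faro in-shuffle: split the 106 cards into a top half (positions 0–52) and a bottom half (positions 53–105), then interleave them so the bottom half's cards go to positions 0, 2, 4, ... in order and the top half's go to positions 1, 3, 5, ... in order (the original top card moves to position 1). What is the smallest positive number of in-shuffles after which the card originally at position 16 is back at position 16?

106

Follow position 16 under repeated in-shuffles:
16 → 33 → 67 → 28 → 57 → 8 → 17 → 35 → ... → 16 (length 106)
It first returns after 106 in-shuffles.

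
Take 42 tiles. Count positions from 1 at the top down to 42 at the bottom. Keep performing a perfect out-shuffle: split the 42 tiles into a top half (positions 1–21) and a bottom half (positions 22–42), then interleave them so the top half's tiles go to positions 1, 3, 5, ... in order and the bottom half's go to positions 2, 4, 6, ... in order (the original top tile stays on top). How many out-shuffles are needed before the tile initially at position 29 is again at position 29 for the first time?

20

Follow position 29 under repeated out-shuffles:
29 → 16 → 31 → 20 → 39 → 36 → 30 → 18 → 35 → 28 → 14 → 27 → 12 → 23 → 4 → 7 → 13 → 25 → 8 → 15 → 29
It first returns after 20 out-shuffles.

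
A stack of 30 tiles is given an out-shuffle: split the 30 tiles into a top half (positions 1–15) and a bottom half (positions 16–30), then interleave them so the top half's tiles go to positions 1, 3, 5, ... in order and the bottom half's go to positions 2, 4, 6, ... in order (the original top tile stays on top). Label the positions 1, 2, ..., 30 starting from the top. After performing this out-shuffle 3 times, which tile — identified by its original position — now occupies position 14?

28

Work backwards from position 14, undoing one out-shuffle at a time:
14 ← 22 ← 26 ← 28
So the tile now at position 14 started at position 28.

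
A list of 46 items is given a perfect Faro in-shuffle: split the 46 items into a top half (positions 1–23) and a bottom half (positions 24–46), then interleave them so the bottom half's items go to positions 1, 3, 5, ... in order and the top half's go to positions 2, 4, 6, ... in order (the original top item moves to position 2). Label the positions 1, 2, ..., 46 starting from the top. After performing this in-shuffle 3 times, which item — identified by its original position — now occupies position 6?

36

Work backwards from position 6, undoing one in-shuffle at a time:
6 ← 3 ← 25 ← 36
So the item now at position 6 started at position 36.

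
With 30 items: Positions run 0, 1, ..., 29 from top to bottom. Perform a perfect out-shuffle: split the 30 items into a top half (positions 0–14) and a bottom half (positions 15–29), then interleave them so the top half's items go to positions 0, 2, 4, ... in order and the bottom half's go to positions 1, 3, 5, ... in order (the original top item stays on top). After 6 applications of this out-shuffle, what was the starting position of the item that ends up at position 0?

0

Work backwards from position 0, undoing one out-shuffle at a time:
0 ← 0 ← 0 ← 0 ← 0 ← 0 ← 0
So the item now at position 0 started at position 0.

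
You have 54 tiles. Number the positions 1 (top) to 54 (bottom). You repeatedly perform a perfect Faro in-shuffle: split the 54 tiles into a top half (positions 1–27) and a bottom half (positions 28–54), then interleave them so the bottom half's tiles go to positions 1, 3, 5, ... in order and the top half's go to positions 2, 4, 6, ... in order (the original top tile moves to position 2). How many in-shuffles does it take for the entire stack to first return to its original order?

The in-shuffle permutes the 54 positions with cycle lengths [4, 10, 20, 20].
Every tile is home exactly when every cycle has completed a whole number of laps, i.e. after lcm(4, 10, 20) = 20 in-shuffles.

20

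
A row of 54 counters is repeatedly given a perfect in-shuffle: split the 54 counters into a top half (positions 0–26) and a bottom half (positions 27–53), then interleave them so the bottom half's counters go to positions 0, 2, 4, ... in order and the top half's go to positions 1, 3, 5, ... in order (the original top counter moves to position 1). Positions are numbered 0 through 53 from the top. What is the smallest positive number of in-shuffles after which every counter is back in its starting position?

20

The in-shuffle permutes the 54 positions with cycle lengths [4, 10, 20, 20].
Every counter is home exactly when every cycle has completed a whole number of laps, i.e. after lcm(4, 10, 20) = 20 in-shuffles.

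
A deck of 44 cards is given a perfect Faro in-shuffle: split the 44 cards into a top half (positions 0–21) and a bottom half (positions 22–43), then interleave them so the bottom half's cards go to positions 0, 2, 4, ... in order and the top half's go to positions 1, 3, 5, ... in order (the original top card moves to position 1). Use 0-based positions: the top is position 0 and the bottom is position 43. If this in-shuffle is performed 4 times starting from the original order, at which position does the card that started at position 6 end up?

21

Track the card's position through each in-shuffle:
6 → 13 → 27 → 10 → 21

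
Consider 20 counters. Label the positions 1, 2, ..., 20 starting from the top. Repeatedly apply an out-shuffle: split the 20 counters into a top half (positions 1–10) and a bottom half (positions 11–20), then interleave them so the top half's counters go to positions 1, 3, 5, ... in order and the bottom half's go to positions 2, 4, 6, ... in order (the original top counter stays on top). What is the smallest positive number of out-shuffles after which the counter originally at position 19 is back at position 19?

Follow position 19 under repeated out-shuffles:
19 → 18 → 16 → 12 → 4 → 7 → 13 → 6 → 11 → 2 → 3 → 5 → 9 → 17 → 14 → 8 → 15 → 10 → 19
It first returns after 18 out-shuffles.

18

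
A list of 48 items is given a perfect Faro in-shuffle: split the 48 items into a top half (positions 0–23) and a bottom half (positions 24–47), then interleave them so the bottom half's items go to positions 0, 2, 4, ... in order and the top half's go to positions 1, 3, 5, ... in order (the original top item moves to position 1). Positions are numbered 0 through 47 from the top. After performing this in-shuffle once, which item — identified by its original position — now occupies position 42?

45

Work backwards from position 42, undoing one in-shuffle at a time:
42 ← 45
So the item now at position 42 started at position 45.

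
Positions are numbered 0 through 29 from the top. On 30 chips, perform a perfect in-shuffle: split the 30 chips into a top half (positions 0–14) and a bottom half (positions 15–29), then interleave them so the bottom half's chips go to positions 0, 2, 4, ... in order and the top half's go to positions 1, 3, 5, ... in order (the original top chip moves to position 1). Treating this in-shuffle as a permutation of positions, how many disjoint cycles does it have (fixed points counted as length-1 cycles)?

6

Trace each unvisited position around until it returns:
(0 1 3 7 15) (2 5 11 23 16) (4 9 19 8 17) (6 13 27 24 18) (10 21 12 25 20) (14 29 28 26 22)
6 cycles in total.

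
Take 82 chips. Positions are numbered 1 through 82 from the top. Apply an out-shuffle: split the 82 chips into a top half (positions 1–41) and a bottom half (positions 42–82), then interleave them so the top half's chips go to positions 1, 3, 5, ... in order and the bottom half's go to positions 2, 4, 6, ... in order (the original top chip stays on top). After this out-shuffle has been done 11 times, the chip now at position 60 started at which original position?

Work backwards from position 60, undoing one out-shuffle at a time:
60 ← 71 ← 36 ← 59 ← 30 ← 56 ← 69 ← 35 ← 18 ← 50 ← 66 ← 74
So the chip now at position 60 started at position 74.

74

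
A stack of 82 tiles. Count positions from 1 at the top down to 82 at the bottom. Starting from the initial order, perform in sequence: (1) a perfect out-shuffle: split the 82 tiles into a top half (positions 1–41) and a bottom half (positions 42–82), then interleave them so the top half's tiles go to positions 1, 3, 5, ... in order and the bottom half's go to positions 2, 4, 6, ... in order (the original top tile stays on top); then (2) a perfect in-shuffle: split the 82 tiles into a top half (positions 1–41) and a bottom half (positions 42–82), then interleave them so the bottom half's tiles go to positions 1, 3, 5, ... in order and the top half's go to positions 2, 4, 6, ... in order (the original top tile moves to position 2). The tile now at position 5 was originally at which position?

Undo the operations in reverse order, starting from position 5:
  undo op 2 (in-shuffle, from bottom half): 5 ← 44
  undo op 1 (out-shuffle, from bottom half): 44 ← 63
So the tile at position 5 came from original position 63.

63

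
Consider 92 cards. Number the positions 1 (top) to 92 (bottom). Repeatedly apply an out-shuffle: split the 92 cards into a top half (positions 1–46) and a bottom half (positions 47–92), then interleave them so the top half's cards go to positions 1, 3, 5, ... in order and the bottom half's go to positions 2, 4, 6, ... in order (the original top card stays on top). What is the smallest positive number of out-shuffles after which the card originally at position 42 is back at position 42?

12

Follow position 42 under repeated out-shuffles:
42 → 83 → 74 → 56 → 20 → 39 → 77 → 62 → 32 → 63 → 34 → 67 → 42
It first returns after 12 out-shuffles.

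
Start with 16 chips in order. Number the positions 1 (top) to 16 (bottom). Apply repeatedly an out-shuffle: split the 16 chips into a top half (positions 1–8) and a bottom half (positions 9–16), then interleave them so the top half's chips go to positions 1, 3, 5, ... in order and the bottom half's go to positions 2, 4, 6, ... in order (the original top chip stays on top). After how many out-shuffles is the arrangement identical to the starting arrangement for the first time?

4

The out-shuffle permutes the 16 positions with cycle lengths [1, 1, 2, 4, 4, 4].
Every chip is home exactly when every cycle has completed a whole number of laps, i.e. after lcm(1, 2, 4) = 4 out-shuffles.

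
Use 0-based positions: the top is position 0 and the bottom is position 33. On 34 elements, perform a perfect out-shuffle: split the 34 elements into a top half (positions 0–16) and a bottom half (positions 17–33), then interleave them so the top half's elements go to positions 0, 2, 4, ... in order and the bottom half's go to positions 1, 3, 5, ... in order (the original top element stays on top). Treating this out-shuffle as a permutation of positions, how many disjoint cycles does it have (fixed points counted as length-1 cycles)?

6

Trace each unvisited position around until it returns:
(0) (1 2 4 8 16 32 31 29 25 17) (3 6 12 24 15 30 27 21 9 18) (5 10 20 7 14 28 23 13 26 19) (11 22) (33)
6 cycles in total.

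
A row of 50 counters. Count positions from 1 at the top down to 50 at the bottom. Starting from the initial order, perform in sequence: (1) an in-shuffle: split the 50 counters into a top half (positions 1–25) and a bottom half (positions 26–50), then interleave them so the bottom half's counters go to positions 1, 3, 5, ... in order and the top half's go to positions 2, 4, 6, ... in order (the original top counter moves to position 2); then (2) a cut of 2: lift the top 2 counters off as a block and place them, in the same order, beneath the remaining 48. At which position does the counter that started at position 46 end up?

Track the counter from position 46 forward through each operation:
  after op 1 (in-shuffle): 46 → 41
  after op 2 (cut 2): 41 → 39

39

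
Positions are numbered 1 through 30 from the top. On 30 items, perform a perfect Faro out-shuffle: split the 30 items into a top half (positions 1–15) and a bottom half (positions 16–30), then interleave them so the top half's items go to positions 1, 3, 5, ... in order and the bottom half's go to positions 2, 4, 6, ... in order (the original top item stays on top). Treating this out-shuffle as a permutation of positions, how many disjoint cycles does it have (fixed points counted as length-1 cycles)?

Trace each unvisited position around until it returns:
(1) (2 3 5 9 17 4 ... len 28) (30)
3 cycles in total.

3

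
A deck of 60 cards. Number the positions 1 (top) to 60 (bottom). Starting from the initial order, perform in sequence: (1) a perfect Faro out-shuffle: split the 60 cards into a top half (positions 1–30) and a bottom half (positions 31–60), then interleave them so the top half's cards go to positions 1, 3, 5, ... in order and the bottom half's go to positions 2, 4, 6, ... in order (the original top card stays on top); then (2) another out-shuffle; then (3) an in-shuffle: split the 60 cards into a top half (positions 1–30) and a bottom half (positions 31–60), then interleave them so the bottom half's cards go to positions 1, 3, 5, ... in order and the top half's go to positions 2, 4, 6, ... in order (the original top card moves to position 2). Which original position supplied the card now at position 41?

Undo the operations in reverse order, starting from position 41:
  undo op 3 (in-shuffle, from bottom half): 41 ← 51
  undo op 2 (out-shuffle, from top half): 51 ← 26
  undo op 1 (out-shuffle, from bottom half): 26 ← 43
So the card at position 41 came from original position 43.

43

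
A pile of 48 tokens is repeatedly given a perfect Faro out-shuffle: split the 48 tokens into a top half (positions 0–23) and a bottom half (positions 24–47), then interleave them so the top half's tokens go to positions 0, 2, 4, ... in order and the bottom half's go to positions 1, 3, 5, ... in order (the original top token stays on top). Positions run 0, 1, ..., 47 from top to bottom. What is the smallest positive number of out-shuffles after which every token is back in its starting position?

23

The out-shuffle permutes the 48 positions with cycle lengths [1, 1, 23, 23].
Every token is home exactly when every cycle has completed a whole number of laps, i.e. after lcm(1, 23) = 23 out-shuffles.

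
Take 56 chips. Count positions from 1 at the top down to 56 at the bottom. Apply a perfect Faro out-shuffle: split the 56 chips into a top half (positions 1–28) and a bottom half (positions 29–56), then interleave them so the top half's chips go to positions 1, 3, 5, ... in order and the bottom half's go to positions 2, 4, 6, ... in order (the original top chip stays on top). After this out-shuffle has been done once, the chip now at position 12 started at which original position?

34

Work backwards from position 12, undoing one out-shuffle at a time:
12 ← 34
So the chip now at position 12 started at position 34.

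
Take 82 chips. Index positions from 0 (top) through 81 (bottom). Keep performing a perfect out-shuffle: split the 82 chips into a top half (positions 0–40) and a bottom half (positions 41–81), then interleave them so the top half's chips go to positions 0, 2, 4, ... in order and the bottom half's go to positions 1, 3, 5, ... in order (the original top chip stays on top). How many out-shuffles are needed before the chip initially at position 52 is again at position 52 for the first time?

Follow position 52 under repeated out-shuffles:
52 → 23 → 46 → 11 → 22 → 44 → 7 → 14 → ... → 52 (length 54)
It first returns after 54 out-shuffles.

54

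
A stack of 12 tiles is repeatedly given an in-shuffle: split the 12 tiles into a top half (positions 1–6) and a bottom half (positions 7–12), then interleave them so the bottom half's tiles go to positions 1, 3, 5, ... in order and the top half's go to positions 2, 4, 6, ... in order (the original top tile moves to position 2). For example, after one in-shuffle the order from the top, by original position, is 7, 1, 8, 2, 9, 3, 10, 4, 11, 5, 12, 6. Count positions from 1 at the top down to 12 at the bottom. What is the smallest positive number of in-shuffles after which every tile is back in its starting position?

12

The in-shuffle permutes the 12 positions with cycle lengths [12].
Every tile is home exactly when every cycle has completed a whole number of laps, i.e. after lcm(12) = 12 in-shuffles.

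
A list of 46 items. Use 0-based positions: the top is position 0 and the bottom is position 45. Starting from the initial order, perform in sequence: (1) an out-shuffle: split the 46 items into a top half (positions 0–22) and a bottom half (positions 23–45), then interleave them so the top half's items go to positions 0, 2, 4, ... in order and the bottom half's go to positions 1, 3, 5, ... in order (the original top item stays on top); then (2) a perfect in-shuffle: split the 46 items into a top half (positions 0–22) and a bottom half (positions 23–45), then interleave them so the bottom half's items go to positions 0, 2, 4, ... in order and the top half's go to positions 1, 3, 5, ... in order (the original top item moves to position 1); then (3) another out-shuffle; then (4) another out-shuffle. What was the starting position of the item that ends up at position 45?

Undo the operations in reverse order, starting from position 45:
  undo op 4 (out-shuffle, from bottom half): 45 ← 45
  undo op 3 (out-shuffle, from bottom half): 45 ← 45
  undo op 2 (in-shuffle, from top half): 45 ← 22
  undo op 1 (out-shuffle, from top half): 22 ← 11
So the item at position 45 came from original position 11.

11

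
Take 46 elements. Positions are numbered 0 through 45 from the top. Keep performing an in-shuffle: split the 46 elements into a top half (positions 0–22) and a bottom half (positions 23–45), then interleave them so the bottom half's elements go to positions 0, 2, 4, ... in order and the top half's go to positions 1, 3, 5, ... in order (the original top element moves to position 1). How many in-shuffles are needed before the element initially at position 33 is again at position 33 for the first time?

Follow position 33 under repeated in-shuffles:
33 → 20 → 41 → 36 → 26 → 6 → 13 → 27 → ... → 33 (length 23)
It first returns after 23 in-shuffles.

23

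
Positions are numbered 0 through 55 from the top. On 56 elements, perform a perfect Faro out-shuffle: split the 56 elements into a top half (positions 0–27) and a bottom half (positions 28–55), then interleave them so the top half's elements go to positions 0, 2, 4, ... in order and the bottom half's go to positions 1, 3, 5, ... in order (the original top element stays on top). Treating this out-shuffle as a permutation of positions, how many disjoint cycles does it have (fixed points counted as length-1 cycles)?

6

Trace each unvisited position around until it returns:
(0) (1 2 4 8 16 32 ... len 20) (3 6 12 24 48 41 ... len 20) (5 10 20 40 25 50 45 35 15 30) (11 22 44 33) (55)
6 cycles in total.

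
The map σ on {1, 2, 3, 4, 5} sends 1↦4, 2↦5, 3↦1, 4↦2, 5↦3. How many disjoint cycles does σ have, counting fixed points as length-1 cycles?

Cycle decomposition: (1 4 2 5 3).
1 cycle.

1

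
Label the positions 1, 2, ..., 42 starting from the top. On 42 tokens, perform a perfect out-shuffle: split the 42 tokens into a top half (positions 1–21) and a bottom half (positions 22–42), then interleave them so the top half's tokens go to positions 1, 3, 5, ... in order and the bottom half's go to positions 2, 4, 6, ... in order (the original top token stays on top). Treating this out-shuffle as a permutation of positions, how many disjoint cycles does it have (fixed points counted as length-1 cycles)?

4

Trace each unvisited position around until it returns:
(1) (2 3 5 9 17 33 ... len 20) (4 7 13 25 8 15 ... len 20) (42)
4 cycles in total.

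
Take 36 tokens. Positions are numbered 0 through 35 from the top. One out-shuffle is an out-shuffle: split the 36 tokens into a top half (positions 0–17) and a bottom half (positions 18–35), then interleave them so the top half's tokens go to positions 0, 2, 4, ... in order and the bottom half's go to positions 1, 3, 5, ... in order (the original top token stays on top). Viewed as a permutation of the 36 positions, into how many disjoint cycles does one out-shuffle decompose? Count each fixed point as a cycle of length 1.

7

Trace each unvisited position around until it returns:
(0) (1 2 4 8 16 32 ... len 12) (3 6 12 24 13 26 ... len 12) (5 10 20) (7 14 28 21) (15 30 25) (35)
7 cycles in total.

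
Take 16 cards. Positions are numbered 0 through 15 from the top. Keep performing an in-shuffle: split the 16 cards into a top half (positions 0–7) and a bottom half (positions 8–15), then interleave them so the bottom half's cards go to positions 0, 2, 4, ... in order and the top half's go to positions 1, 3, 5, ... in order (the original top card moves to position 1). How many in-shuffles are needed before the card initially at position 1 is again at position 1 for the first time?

8

Follow position 1 under repeated in-shuffles:
1 → 3 → 7 → 15 → 14 → 12 → 8 → 0 → 1
It first returns after 8 in-shuffles.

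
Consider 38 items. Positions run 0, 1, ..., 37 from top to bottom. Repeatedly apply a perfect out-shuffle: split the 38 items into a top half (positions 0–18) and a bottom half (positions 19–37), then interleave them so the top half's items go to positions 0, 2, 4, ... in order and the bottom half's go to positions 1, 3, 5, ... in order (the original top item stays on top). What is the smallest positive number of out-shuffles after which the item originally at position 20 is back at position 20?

Follow position 20 under repeated out-shuffles:
20 → 3 → 6 → 12 → 24 → 11 → 22 → 7 → ... → 20 (length 36)
It first returns after 36 out-shuffles.

36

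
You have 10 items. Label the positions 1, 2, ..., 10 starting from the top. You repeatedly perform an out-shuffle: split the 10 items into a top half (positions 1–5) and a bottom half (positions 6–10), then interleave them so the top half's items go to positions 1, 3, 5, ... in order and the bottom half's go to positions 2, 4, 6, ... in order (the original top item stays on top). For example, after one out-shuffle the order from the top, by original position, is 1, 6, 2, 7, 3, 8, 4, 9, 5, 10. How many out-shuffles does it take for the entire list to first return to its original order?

6

The out-shuffle permutes the 10 positions with cycle lengths [1, 1, 2, 6].
Every item is home exactly when every cycle has completed a whole number of laps, i.e. after lcm(1, 2, 6) = 6 out-shuffles.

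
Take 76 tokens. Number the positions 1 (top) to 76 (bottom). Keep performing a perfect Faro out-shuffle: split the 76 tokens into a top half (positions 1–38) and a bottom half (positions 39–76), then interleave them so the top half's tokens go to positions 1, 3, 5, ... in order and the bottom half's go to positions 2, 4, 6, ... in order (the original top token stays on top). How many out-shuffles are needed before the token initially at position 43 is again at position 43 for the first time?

Follow position 43 under repeated out-shuffles:
43 → 10 → 19 → 37 → 73 → 70 → 64 → 52 → 28 → 55 → 34 → 67 → 58 → 40 → 4 → 7 → 13 → 25 → 49 → 22 → 43
It first returns after 20 out-shuffles.

20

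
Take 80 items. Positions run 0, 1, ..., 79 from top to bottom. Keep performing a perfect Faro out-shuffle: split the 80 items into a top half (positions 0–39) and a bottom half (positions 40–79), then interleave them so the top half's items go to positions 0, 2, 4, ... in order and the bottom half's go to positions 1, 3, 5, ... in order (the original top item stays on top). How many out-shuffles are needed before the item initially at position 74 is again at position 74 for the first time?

39

Follow position 74 under repeated out-shuffles:
74 → 69 → 59 → 39 → 78 → 77 → 75 → 71 → ... → 74 (length 39)
It first returns after 39 out-shuffles.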